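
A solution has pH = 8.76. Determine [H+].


[H+] = 10^(-pH)
[H+] = 10^(-8.76)
[H+] = 1.738e-09 M

1.738e-09 M


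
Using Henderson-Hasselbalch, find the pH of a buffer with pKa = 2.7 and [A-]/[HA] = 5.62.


pH = pKa + log10([A-]/[HA])
pH = 2.7 + log10(5.62)
pH = 3.4497

3.4497


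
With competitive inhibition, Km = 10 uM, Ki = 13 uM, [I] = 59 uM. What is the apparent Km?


Km_app = Km * (1 + [I]/Ki)
Km_app = 10 * (1 + 59/13)
Km_app = 55.3846 uM

55.3846 uM


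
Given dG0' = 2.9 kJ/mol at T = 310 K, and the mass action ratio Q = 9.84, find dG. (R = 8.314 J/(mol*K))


dG = dG0' + RT * ln(Q) / 1000
dG = 2.9 + 8.314 * 310 * ln(9.84) / 1000
dG = 8.793 kJ/mol

8.793 kJ/mol


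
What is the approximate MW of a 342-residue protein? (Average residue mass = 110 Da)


MW = n_residues * 110 Da
MW = 342 * 110
MW = 37620 Da

37620 Da


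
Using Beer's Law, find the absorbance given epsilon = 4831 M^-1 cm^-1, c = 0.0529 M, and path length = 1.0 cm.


A = epsilon * c * l
A = 4831 * 0.0529 * 1.0
A = 255.5599

255.5599


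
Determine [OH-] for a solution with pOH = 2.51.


[OH-] = 10^(-pOH)
[OH-] = 10^(-2.51)
[OH-] = 0.0031 M

0.0031 M


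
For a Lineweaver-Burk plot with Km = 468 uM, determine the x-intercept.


x-intercept = -1/Km
= -1/468
= -0.0021 1/uM

-0.0021 1/uM


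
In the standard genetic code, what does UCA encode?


Standard genetic code lookup.
Codon UCA -> Ser

Ser


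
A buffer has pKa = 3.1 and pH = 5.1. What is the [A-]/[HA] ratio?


[A-]/[HA] = 10^(pH - pKa)
= 10^(5.1 - 3.1)
= 100.0

100.0


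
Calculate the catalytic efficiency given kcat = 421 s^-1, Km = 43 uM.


Catalytic efficiency = kcat / Km
= 421 / 43
= 9.7907 uM^-1*s^-1

9.7907 uM^-1*s^-1


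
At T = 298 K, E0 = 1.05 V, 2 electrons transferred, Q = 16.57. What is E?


E = E0 - (RT/nF) * ln(Q)
E = 1.05 - (8.314 * 298 / (2 * 96485)) * ln(16.57)
E = 1.014 V

1.014 V


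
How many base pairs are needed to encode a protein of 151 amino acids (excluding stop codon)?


Each amino acid = 1 codon = 3 bp
bp = 151 * 3 = 453 bp

453 bp


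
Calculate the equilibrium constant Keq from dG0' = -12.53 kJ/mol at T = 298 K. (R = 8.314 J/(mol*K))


Keq = exp(-dG0 * 1000 / (R * T))
Keq = exp(-(-12.53) * 1000 / (8.314 * 298))
Keq = 157.1767

157.1767


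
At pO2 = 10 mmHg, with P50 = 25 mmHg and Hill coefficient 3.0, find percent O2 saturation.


Y = pO2^n / (P50^n + pO2^n)
Y = 10^3.0 / (25^3.0 + 10^3.0)
Y = 6.02%

6.02%


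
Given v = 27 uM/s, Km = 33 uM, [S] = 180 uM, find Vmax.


Vmax = v * (Km + [S]) / [S]
Vmax = 27 * (33 + 180) / 180
Vmax = 31.95 uM/s

31.95 uM/s


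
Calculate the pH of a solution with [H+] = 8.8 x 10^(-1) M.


pH = -log10([H+])
pH = -log10(8.8 x 10^(-1))
pH = 0.0555

0.0555


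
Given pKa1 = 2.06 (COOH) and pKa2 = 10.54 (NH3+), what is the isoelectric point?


pI = (pKa1 + pKa2) / 2
pI = (2.06 + 10.54) / 2
pI = 6.3

6.3


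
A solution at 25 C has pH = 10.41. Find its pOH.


pOH = 14 - pH
pOH = 14 - 10.41
pOH = 3.59

3.59


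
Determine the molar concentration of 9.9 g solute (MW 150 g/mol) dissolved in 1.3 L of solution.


C = (mass / MW) / volume
C = (9.9 / 150) / 1.3
C = 0.0508 M

0.0508 M


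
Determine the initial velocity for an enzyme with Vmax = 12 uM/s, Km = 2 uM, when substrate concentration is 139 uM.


v = Vmax * [S] / (Km + [S])
v = 12 * 139 / (2 + 139)
v = 11.8298 uM/s

11.8298 uM/s


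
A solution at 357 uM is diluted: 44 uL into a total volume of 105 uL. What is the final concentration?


C2 = C1 * V1 / V2
C2 = 357 * 44 / 105
C2 = 149.6 uM

149.6 uM


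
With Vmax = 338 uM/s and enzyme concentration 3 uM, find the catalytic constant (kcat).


kcat = Vmax / [E]t
kcat = 338 / 3
kcat = 112.6667 s^-1

112.6667 s^-1


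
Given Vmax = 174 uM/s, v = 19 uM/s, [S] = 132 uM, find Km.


Km = [S] * (Vmax - v) / v
Km = 132 * (174 - 19) / 19
Km = 1076.8421 uM

1076.8421 uM


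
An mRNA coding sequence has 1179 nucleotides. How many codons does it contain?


codons = nucleotides / 3
codons = 1179 / 3 = 393

393


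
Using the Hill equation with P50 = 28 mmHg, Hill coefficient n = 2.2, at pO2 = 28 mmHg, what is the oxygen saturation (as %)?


Y = pO2^n / (P50^n + pO2^n)
Y = 28^2.2 / (28^2.2 + 28^2.2)
Y = 50.0%

50.0%


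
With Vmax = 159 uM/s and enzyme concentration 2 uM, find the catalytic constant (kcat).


kcat = Vmax / [E]t
kcat = 159 / 2
kcat = 79.5 s^-1

79.5 s^-1


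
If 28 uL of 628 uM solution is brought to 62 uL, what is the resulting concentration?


C2 = C1 * V1 / V2
C2 = 628 * 28 / 62
C2 = 283.6129 uM

283.6129 uM


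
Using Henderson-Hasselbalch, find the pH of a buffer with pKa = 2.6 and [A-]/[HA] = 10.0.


pH = pKa + log10([A-]/[HA])
pH = 2.6 + log10(10.0)
pH = 3.6

3.6


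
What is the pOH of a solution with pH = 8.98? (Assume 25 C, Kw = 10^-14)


pOH = 14 - pH
pOH = 14 - 8.98
pOH = 5.02

5.02


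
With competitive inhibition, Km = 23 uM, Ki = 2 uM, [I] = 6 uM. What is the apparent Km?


Km_app = Km * (1 + [I]/Ki)
Km_app = 23 * (1 + 6/2)
Km_app = 92.0 uM

92.0 uM


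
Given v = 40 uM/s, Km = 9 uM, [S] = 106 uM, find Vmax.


Vmax = v * (Km + [S]) / [S]
Vmax = 40 * (9 + 106) / 106
Vmax = 43.3962 uM/s

43.3962 uM/s


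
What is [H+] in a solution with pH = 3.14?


[H+] = 10^(-pH)
[H+] = 10^(-3.14)
[H+] = 7.244e-04 M

7.244e-04 M


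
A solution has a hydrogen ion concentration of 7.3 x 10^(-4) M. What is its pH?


pH = -log10([H+])
pH = -log10(7.3 x 10^(-4))
pH = 3.1367

3.1367


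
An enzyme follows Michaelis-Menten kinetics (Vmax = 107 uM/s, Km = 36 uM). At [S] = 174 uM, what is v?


v = Vmax * [S] / (Km + [S])
v = 107 * 174 / (36 + 174)
v = 88.6571 uM/s

88.6571 uM/s


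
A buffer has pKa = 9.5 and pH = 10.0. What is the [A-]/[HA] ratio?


[A-]/[HA] = 10^(pH - pKa)
= 10^(10.0 - 9.5)
= 3.1623

3.1623


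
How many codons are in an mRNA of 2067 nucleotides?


codons = nucleotides / 3
codons = 2067 / 3 = 689

689


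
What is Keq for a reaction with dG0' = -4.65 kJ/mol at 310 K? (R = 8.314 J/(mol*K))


Keq = exp(-dG0 * 1000 / (R * T))
Keq = exp(-(-4.65) * 1000 / (8.314 * 310))
Keq = 6.075

6.075


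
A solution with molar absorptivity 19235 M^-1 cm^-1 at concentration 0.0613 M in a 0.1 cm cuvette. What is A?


A = epsilon * c * l
A = 19235 * 0.0613 * 0.1
A = 117.9106

117.9106


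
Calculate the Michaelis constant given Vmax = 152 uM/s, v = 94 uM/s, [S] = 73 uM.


Km = [S] * (Vmax - v) / v
Km = 73 * (152 - 94) / 94
Km = 45.0426 uM

45.0426 uM


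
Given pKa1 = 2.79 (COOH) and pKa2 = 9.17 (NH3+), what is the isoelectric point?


pI = (pKa1 + pKa2) / 2
pI = (2.79 + 9.17) / 2
pI = 5.98

5.98


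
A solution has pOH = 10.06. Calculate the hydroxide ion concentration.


[OH-] = 10^(-pOH)
[OH-] = 10^(-10.06)
[OH-] = 8.710e-11 M

8.710e-11 M


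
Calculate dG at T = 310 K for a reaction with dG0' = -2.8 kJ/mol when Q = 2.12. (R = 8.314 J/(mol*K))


dG = dG0' + RT * ln(Q) / 1000
dG = -2.8 + 8.314 * 310 * ln(2.12) / 1000
dG = -0.8633 kJ/mol

-0.8633 kJ/mol


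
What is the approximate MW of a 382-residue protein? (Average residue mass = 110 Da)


MW = n_residues * 110 Da
MW = 382 * 110
MW = 42020 Da

42020 Da


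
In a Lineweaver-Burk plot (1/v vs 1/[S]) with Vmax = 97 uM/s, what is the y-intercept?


y-intercept = 1/Vmax
= 1/97
= 0.0103 s/uM

0.0103 s/uM


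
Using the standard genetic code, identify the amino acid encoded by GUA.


Standard genetic code lookup.
Codon GUA -> Val

Val


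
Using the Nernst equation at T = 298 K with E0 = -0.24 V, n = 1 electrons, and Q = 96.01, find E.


E = E0 - (RT/nF) * ln(Q)
E = -0.24 - (8.314 * 298 / (1 * 96485)) * ln(96.01)
E = -0.3572 V

-0.3572 V


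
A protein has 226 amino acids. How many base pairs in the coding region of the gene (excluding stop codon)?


Each amino acid = 1 codon = 3 bp
bp = 226 * 3 = 678 bp

678 bp


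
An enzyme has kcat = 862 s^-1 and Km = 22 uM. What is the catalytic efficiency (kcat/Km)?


Catalytic efficiency = kcat / Km
= 862 / 22
= 39.1818 uM^-1*s^-1

39.1818 uM^-1*s^-1


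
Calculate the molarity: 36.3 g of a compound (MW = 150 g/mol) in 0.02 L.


C = (mass / MW) / volume
C = (36.3 / 150) / 0.02
C = 12.1 M

12.1 M


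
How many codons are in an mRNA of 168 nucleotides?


codons = nucleotides / 3
codons = 168 / 3 = 56

56


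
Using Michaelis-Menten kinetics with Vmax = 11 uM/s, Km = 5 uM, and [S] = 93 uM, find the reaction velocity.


v = Vmax * [S] / (Km + [S])
v = 11 * 93 / (5 + 93)
v = 10.4388 uM/s

10.4388 uM/s


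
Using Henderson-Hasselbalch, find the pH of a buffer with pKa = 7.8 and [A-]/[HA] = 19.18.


pH = pKa + log10([A-]/[HA])
pH = 7.8 + log10(19.18)
pH = 9.0828

9.0828


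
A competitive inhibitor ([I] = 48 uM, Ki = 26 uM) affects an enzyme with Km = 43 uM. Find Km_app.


Km_app = Km * (1 + [I]/Ki)
Km_app = 43 * (1 + 48/26)
Km_app = 122.3846 uM

122.3846 uM


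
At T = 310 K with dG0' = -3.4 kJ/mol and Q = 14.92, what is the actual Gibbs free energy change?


dG = dG0' + RT * ln(Q) / 1000
dG = -3.4 + 8.314 * 310 * ln(14.92) / 1000
dG = 3.5658 kJ/mol

3.5658 kJ/mol


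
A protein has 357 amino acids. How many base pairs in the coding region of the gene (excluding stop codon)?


Each amino acid = 1 codon = 3 bp
bp = 357 * 3 = 1071 bp

1071 bp


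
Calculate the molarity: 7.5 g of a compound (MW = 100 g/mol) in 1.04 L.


C = (mass / MW) / volume
C = (7.5 / 100) / 1.04
C = 0.0721 M

0.0721 M


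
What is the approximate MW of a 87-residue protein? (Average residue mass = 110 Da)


MW = n_residues * 110 Da
MW = 87 * 110
MW = 9570 Da

9570 Da


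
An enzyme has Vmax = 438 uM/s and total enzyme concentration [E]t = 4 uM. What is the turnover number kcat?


kcat = Vmax / [E]t
kcat = 438 / 4
kcat = 109.5 s^-1

109.5 s^-1


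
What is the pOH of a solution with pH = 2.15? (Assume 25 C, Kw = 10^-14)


pOH = 14 - pH
pOH = 14 - 2.15
pOH = 11.85

11.85


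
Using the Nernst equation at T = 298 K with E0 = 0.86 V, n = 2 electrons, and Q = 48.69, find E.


E = E0 - (RT/nF) * ln(Q)
E = 0.86 - (8.314 * 298 / (2 * 96485)) * ln(48.69)
E = 0.8101 V

0.8101 V


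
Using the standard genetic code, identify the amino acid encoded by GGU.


Standard genetic code lookup.
Codon GGU -> Gly

Gly


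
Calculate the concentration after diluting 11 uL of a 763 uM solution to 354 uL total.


C2 = C1 * V1 / V2
C2 = 763 * 11 / 354
C2 = 23.709 uM

23.709 uM


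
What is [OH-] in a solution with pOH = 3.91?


[OH-] = 10^(-pOH)
[OH-] = 10^(-3.91)
[OH-] = 1.230e-04 M

1.230e-04 M


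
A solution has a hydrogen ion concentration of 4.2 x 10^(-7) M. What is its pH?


pH = -log10([H+])
pH = -log10(4.2 x 10^(-7))
pH = 6.3768

6.3768


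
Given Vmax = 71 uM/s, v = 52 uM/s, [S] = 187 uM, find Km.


Km = [S] * (Vmax - v) / v
Km = 187 * (71 - 52) / 52
Km = 68.3269 uM

68.3269 uM


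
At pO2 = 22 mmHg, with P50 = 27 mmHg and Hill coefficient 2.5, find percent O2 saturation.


Y = pO2^n / (P50^n + pO2^n)
Y = 22^2.5 / (27^2.5 + 22^2.5)
Y = 37.47%

37.47%


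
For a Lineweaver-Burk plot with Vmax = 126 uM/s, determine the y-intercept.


y-intercept = 1/Vmax
= 1/126
= 0.0079 s/uM

0.0079 s/uM


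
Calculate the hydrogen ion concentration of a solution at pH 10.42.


[H+] = 10^(-pH)
[H+] = 10^(-10.42)
[H+] = 3.802e-11 M

3.802e-11 M


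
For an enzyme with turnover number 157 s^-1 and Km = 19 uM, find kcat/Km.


Catalytic efficiency = kcat / Km
= 157 / 19
= 8.2632 uM^-1*s^-1

8.2632 uM^-1*s^-1


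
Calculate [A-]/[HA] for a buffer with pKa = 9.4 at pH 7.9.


[A-]/[HA] = 10^(pH - pKa)
= 10^(7.9 - 9.4)
= 0.0316

0.0316


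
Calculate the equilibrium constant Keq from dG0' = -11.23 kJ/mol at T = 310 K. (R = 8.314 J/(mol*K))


Keq = exp(-dG0 * 1000 / (R * T))
Keq = exp(-(-11.23) * 1000 / (8.314 * 310))
Keq = 78.0387

78.0387


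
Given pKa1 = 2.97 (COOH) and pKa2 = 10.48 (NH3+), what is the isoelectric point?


pI = (pKa1 + pKa2) / 2
pI = (2.97 + 10.48) / 2
pI = 6.725

6.725


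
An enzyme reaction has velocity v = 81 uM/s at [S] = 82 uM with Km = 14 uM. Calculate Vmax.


Vmax = v * (Km + [S]) / [S]
Vmax = 81 * (14 + 82) / 82
Vmax = 94.8293 uM/s

94.8293 uM/s


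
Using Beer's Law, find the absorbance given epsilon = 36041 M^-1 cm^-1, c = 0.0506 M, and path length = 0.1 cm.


A = epsilon * c * l
A = 36041 * 0.0506 * 0.1
A = 182.3675

182.3675


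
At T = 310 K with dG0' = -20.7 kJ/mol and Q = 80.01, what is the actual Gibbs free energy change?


dG = dG0' + RT * ln(Q) / 1000
dG = -20.7 + 8.314 * 310 * ln(80.01) / 1000
dG = -9.4057 kJ/mol

-9.4057 kJ/mol


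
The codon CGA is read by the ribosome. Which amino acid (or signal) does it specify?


Standard genetic code lookup.
Codon CGA -> Arg

Arg


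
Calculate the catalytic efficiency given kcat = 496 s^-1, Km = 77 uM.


Catalytic efficiency = kcat / Km
= 496 / 77
= 6.4416 uM^-1*s^-1

6.4416 uM^-1*s^-1


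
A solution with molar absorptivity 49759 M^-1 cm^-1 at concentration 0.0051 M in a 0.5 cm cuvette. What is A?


A = epsilon * c * l
A = 49759 * 0.0051 * 0.5
A = 126.8855

126.8855


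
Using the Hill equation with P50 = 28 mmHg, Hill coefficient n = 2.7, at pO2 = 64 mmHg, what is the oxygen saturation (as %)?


Y = pO2^n / (P50^n + pO2^n)
Y = 64^2.7 / (28^2.7 + 64^2.7)
Y = 90.31%

90.31%


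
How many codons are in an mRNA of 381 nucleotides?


codons = nucleotides / 3
codons = 381 / 3 = 127

127


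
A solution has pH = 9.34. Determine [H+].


[H+] = 10^(-pH)
[H+] = 10^(-9.34)
[H+] = 4.571e-10 M

4.571e-10 M


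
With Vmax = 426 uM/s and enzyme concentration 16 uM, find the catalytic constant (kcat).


kcat = Vmax / [E]t
kcat = 426 / 16
kcat = 26.625 s^-1

26.625 s^-1


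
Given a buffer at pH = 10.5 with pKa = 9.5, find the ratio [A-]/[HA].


[A-]/[HA] = 10^(pH - pKa)
= 10^(10.5 - 9.5)
= 10.0

10.0


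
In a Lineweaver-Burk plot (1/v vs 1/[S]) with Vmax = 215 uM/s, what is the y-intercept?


y-intercept = 1/Vmax
= 1/215
= 0.0047 s/uM

0.0047 s/uM


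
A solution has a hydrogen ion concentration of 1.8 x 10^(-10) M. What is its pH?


pH = -log10([H+])
pH = -log10(1.8 x 10^(-10))
pH = 9.7447

9.7447


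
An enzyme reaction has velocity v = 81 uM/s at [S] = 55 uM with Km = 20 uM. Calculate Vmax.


Vmax = v * (Km + [S]) / [S]
Vmax = 81 * (20 + 55) / 55
Vmax = 110.4545 uM/s

110.4545 uM/s


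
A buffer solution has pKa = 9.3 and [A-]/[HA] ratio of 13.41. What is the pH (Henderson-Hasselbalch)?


pH = pKa + log10([A-]/[HA])
pH = 9.3 + log10(13.41)
pH = 10.4274

10.4274


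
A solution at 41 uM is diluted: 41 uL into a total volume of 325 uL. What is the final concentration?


C2 = C1 * V1 / V2
C2 = 41 * 41 / 325
C2 = 5.1723 uM

5.1723 uM


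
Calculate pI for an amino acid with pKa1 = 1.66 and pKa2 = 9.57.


pI = (pKa1 + pKa2) / 2
pI = (1.66 + 9.57) / 2
pI = 5.615

5.615


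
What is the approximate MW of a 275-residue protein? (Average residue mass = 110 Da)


MW = n_residues * 110 Da
MW = 275 * 110
MW = 30250 Da

30250 Da


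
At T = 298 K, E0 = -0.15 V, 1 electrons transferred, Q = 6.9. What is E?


E = E0 - (RT/nF) * ln(Q)
E = -0.15 - (8.314 * 298 / (1 * 96485)) * ln(6.9)
E = -0.1996 V

-0.1996 V


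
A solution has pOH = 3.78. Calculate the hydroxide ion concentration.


[OH-] = 10^(-pOH)
[OH-] = 10^(-3.78)
[OH-] = 1.660e-04 M

1.660e-04 M


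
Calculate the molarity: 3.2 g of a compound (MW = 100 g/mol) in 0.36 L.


C = (mass / MW) / volume
C = (3.2 / 100) / 0.36
C = 0.0889 M

0.0889 M


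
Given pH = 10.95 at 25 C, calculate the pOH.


pOH = 14 - pH
pOH = 14 - 10.95
pOH = 3.05

3.05


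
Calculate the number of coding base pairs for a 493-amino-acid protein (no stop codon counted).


Each amino acid = 1 codon = 3 bp
bp = 493 * 3 = 1479 bp

1479 bp


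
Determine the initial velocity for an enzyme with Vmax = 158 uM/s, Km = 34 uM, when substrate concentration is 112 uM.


v = Vmax * [S] / (Km + [S])
v = 158 * 112 / (34 + 112)
v = 121.2055 uM/s

121.2055 uM/s


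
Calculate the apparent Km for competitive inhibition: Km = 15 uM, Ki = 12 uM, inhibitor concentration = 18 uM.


Km_app = Km * (1 + [I]/Ki)
Km_app = 15 * (1 + 18/12)
Km_app = 37.5 uM

37.5 uM


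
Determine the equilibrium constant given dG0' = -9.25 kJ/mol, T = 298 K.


Keq = exp(-dG0 * 1000 / (R * T))
Keq = exp(-(-9.25) * 1000 / (8.314 * 298))
Keq = 41.825

41.825


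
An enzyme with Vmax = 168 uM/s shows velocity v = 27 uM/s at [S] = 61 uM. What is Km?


Km = [S] * (Vmax - v) / v
Km = 61 * (168 - 27) / 27
Km = 318.5556 uM

318.5556 uM


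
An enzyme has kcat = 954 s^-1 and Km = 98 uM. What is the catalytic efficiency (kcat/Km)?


Catalytic efficiency = kcat / Km
= 954 / 98
= 9.7347 uM^-1*s^-1

9.7347 uM^-1*s^-1


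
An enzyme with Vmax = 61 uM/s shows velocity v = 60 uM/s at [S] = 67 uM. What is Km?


Km = [S] * (Vmax - v) / v
Km = 67 * (61 - 60) / 60
Km = 1.1167 uM

1.1167 uM


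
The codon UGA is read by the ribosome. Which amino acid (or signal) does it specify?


Standard genetic code lookup.
Codon UGA -> Stop

Stop


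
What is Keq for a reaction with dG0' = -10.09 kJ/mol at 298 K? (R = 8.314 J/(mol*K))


Keq = exp(-dG0 * 1000 / (R * T))
Keq = exp(-(-10.09) * 1000 / (8.314 * 298))
Keq = 58.7056

58.7056


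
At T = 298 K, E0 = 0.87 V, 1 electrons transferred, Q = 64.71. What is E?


E = E0 - (RT/nF) * ln(Q)
E = 0.87 - (8.314 * 298 / (1 * 96485)) * ln(64.71)
E = 0.7629 V

0.7629 V


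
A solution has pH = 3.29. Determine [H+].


[H+] = 10^(-pH)
[H+] = 10^(-3.29)
[H+] = 5.129e-04 M

5.129e-04 M


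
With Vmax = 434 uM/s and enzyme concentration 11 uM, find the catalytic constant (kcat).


kcat = Vmax / [E]t
kcat = 434 / 11
kcat = 39.4545 s^-1

39.4545 s^-1


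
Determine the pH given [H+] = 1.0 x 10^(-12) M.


pH = -log10([H+])
pH = -log10(1.0 x 10^(-12))
pH = 12.0

12.0


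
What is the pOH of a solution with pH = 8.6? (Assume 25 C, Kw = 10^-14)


pOH = 14 - pH
pOH = 14 - 8.6
pOH = 5.4

5.4


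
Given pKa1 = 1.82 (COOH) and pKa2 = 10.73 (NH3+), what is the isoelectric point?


pI = (pKa1 + pKa2) / 2
pI = (1.82 + 10.73) / 2
pI = 6.275

6.275


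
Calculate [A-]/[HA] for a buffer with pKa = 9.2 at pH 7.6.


[A-]/[HA] = 10^(pH - pKa)
= 10^(7.6 - 9.2)
= 0.0251

0.0251


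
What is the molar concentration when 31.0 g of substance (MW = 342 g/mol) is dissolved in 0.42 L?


C = (mass / MW) / volume
C = (31.0 / 342) / 0.42
C = 0.2158 M

0.2158 M


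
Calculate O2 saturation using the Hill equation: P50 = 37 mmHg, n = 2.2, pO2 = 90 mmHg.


Y = pO2^n / (P50^n + pO2^n)
Y = 90^2.2 / (37^2.2 + 90^2.2)
Y = 87.61%

87.61%


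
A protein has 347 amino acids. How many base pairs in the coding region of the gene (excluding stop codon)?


Each amino acid = 1 codon = 3 bp
bp = 347 * 3 = 1041 bp

1041 bp


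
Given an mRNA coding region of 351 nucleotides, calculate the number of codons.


codons = nucleotides / 3
codons = 351 / 3 = 117

117


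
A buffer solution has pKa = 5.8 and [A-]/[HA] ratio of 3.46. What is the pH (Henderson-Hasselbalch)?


pH = pKa + log10([A-]/[HA])
pH = 5.8 + log10(3.46)
pH = 6.3391

6.3391


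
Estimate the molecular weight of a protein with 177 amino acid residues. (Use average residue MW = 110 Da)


MW = n_residues * 110 Da
MW = 177 * 110
MW = 19470 Da

19470 Da


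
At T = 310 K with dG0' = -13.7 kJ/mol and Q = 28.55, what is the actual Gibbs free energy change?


dG = dG0' + RT * ln(Q) / 1000
dG = -13.7 + 8.314 * 310 * ln(28.55) / 1000
dG = -5.0616 kJ/mol

-5.0616 kJ/mol


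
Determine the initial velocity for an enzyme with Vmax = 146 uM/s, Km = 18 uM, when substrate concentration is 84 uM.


v = Vmax * [S] / (Km + [S])
v = 146 * 84 / (18 + 84)
v = 120.2353 uM/s

120.2353 uM/s


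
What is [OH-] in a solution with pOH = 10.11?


[OH-] = 10^(-pOH)
[OH-] = 10^(-10.11)
[OH-] = 7.762e-11 M

7.762e-11 M


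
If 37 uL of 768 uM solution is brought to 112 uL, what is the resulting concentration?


C2 = C1 * V1 / V2
C2 = 768 * 37 / 112
C2 = 253.7143 uM

253.7143 uM


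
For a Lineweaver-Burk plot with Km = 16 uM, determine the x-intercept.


x-intercept = -1/Km
= -1/16
= -0.0625 1/uM

-0.0625 1/uM


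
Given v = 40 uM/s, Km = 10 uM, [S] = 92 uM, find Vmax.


Vmax = v * (Km + [S]) / [S]
Vmax = 40 * (10 + 92) / 92
Vmax = 44.3478 uM/s

44.3478 uM/s


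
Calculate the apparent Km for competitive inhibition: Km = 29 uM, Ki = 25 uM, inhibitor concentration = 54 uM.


Km_app = Km * (1 + [I]/Ki)
Km_app = 29 * (1 + 54/25)
Km_app = 91.64 uM

91.64 uM


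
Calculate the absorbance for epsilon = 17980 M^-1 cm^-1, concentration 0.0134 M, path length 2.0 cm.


A = epsilon * c * l
A = 17980 * 0.0134 * 2.0
A = 481.864

481.864


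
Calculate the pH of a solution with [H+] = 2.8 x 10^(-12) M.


pH = -log10([H+])
pH = -log10(2.8 x 10^(-12))
pH = 11.5528

11.5528


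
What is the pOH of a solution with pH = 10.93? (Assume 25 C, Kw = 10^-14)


pOH = 14 - pH
pOH = 14 - 10.93
pOH = 3.07

3.07


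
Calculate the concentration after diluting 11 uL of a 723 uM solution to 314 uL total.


C2 = C1 * V1 / V2
C2 = 723 * 11 / 314
C2 = 25.328 uM

25.328 uM


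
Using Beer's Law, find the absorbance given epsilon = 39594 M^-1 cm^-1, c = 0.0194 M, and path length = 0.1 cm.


A = epsilon * c * l
A = 39594 * 0.0194 * 0.1
A = 76.8124

76.8124


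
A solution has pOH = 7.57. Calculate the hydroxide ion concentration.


[OH-] = 10^(-pOH)
[OH-] = 10^(-7.57)
[OH-] = 2.692e-08 M

2.692e-08 M


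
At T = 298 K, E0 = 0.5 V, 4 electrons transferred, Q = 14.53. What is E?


E = E0 - (RT/nF) * ln(Q)
E = 0.5 - (8.314 * 298 / (4 * 96485)) * ln(14.53)
E = 0.4828 V

0.4828 V


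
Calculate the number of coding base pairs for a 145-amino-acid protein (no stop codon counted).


Each amino acid = 1 codon = 3 bp
bp = 145 * 3 = 435 bp

435 bp


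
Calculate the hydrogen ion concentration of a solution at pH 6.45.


[H+] = 10^(-pH)
[H+] = 10^(-6.45)
[H+] = 3.548e-07 M

3.548e-07 M


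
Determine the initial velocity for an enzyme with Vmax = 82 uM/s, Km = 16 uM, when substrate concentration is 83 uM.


v = Vmax * [S] / (Km + [S])
v = 82 * 83 / (16 + 83)
v = 68.7475 uM/s

68.7475 uM/s


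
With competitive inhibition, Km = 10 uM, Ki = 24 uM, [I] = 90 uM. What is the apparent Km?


Km_app = Km * (1 + [I]/Ki)
Km_app = 10 * (1 + 90/24)
Km_app = 47.5 uM

47.5 uM


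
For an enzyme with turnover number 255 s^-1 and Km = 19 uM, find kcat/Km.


Catalytic efficiency = kcat / Km
= 255 / 19
= 13.4211 uM^-1*s^-1

13.4211 uM^-1*s^-1


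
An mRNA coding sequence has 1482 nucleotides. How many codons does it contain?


codons = nucleotides / 3
codons = 1482 / 3 = 494

494


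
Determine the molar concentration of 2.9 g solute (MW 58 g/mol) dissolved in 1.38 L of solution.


C = (mass / MW) / volume
C = (2.9 / 58) / 1.38
C = 0.0362 M

0.0362 M


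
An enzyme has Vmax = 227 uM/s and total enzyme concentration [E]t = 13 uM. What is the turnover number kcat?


kcat = Vmax / [E]t
kcat = 227 / 13
kcat = 17.4615 s^-1

17.4615 s^-1


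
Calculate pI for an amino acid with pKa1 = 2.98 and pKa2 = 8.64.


pI = (pKa1 + pKa2) / 2
pI = (2.98 + 8.64) / 2
pI = 5.81

5.81


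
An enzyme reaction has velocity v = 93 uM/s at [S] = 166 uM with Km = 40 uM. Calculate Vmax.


Vmax = v * (Km + [S]) / [S]
Vmax = 93 * (40 + 166) / 166
Vmax = 115.4096 uM/s

115.4096 uM/s


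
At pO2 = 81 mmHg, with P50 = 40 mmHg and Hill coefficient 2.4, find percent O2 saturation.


Y = pO2^n / (P50^n + pO2^n)
Y = 81^2.4 / (40^2.4 + 81^2.4)
Y = 84.47%

84.47%


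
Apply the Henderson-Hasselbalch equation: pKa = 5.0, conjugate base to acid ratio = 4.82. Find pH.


pH = pKa + log10([A-]/[HA])
pH = 5.0 + log10(4.82)
pH = 5.683

5.683


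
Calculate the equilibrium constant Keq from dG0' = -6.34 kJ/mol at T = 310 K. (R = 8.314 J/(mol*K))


Keq = exp(-dG0 * 1000 / (R * T))
Keq = exp(-(-6.34) * 1000 / (8.314 * 310))
Keq = 11.7036

11.7036


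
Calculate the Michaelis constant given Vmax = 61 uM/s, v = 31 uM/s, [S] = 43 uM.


Km = [S] * (Vmax - v) / v
Km = 43 * (61 - 31) / 31
Km = 41.6129 uM

41.6129 uM


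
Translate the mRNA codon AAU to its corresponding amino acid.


Standard genetic code lookup.
Codon AAU -> Asn

Asn


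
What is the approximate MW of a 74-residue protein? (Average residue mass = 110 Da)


MW = n_residues * 110 Da
MW = 74 * 110
MW = 8140 Da

8140 Da


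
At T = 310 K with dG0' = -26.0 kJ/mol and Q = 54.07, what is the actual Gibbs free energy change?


dG = dG0' + RT * ln(Q) / 1000
dG = -26.0 + 8.314 * 310 * ln(54.07) / 1000
dG = -15.7157 kJ/mol

-15.7157 kJ/mol


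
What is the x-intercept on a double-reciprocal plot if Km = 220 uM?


x-intercept = -1/Km
= -1/220
= -0.0045 1/uM

-0.0045 1/uM


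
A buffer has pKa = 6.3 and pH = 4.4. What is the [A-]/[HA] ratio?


[A-]/[HA] = 10^(pH - pKa)
= 10^(4.4 - 6.3)
= 0.0126

0.0126


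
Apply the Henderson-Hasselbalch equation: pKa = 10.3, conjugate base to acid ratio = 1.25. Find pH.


pH = pKa + log10([A-]/[HA])
pH = 10.3 + log10(1.25)
pH = 10.3969

10.3969


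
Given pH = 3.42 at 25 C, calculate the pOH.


pOH = 14 - pH
pOH = 14 - 3.42
pOH = 10.58

10.58


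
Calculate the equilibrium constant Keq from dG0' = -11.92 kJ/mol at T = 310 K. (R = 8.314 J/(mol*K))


Keq = exp(-dG0 * 1000 / (R * T))
Keq = exp(-(-11.92) * 1000 / (8.314 * 310))
Keq = 101.995

101.995


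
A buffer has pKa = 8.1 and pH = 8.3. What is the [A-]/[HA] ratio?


[A-]/[HA] = 10^(pH - pKa)
= 10^(8.3 - 8.1)
= 1.5849

1.5849


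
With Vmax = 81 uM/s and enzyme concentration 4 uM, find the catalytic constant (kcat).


kcat = Vmax / [E]t
kcat = 81 / 4
kcat = 20.25 s^-1

20.25 s^-1


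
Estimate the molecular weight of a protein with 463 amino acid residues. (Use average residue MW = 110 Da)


MW = n_residues * 110 Da
MW = 463 * 110
MW = 50930 Da

50930 Da


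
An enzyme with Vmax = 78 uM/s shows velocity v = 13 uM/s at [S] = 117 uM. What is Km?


Km = [S] * (Vmax - v) / v
Km = 117 * (78 - 13) / 13
Km = 585.0 uM

585.0 uM


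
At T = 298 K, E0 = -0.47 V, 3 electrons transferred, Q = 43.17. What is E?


E = E0 - (RT/nF) * ln(Q)
E = -0.47 - (8.314 * 298 / (3 * 96485)) * ln(43.17)
E = -0.5022 V

-0.5022 V


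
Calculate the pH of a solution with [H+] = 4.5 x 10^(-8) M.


pH = -log10([H+])
pH = -log10(4.5 x 10^(-8))
pH = 7.3468

7.3468


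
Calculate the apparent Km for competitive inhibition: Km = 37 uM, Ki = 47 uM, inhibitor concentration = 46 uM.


Km_app = Km * (1 + [I]/Ki)
Km_app = 37 * (1 + 46/47)
Km_app = 73.2128 uM

73.2128 uM


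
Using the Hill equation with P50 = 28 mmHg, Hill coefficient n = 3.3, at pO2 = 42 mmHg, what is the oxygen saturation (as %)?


Y = pO2^n / (P50^n + pO2^n)
Y = 42^3.3 / (28^3.3 + 42^3.3)
Y = 79.22%

79.22%


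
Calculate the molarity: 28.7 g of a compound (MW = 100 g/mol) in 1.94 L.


C = (mass / MW) / volume
C = (28.7 / 100) / 1.94
C = 0.1479 M

0.1479 M


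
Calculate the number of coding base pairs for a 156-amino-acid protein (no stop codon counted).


Each amino acid = 1 codon = 3 bp
bp = 156 * 3 = 468 bp

468 bp


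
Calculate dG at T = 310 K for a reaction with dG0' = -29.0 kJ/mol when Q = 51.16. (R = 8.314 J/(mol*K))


dG = dG0' + RT * ln(Q) / 1000
dG = -29.0 + 8.314 * 310 * ln(51.16) / 1000
dG = -18.8583 kJ/mol

-18.8583 kJ/mol


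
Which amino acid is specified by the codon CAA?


Standard genetic code lookup.
Codon CAA -> Gln

Gln


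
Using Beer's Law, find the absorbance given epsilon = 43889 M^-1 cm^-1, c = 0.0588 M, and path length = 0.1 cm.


A = epsilon * c * l
A = 43889 * 0.0588 * 0.1
A = 258.0673

258.0673


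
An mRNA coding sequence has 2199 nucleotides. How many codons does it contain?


codons = nucleotides / 3
codons = 2199 / 3 = 733

733


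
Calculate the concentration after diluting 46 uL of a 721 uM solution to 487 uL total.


C2 = C1 * V1 / V2
C2 = 721 * 46 / 487
C2 = 68.1027 uM

68.1027 uM


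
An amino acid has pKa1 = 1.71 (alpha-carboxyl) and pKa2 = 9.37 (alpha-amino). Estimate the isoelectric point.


pI = (pKa1 + pKa2) / 2
pI = (1.71 + 9.37) / 2
pI = 5.54

5.54


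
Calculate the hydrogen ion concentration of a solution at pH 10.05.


[H+] = 10^(-pH)
[H+] = 10^(-10.05)
[H+] = 8.913e-11 M

8.913e-11 M


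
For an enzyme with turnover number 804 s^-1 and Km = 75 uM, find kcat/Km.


Catalytic efficiency = kcat / Km
= 804 / 75
= 10.72 uM^-1*s^-1

10.72 uM^-1*s^-1


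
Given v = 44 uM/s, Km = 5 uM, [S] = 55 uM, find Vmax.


Vmax = v * (Km + [S]) / [S]
Vmax = 44 * (5 + 55) / 55
Vmax = 48.0 uM/s

48.0 uM/s


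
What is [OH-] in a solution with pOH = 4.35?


[OH-] = 10^(-pOH)
[OH-] = 10^(-4.35)
[OH-] = 4.467e-05 M

4.467e-05 M


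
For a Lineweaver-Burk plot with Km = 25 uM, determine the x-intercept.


x-intercept = -1/Km
= -1/25
= -0.04 1/uM

-0.04 1/uM


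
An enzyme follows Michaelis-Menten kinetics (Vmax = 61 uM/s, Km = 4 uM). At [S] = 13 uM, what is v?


v = Vmax * [S] / (Km + [S])
v = 61 * 13 / (4 + 13)
v = 46.6471 uM/s

46.6471 uM/s


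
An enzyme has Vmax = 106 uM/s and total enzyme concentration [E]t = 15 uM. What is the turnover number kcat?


kcat = Vmax / [E]t
kcat = 106 / 15
kcat = 7.0667 s^-1

7.0667 s^-1


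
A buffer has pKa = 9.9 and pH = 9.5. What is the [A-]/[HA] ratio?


[A-]/[HA] = 10^(pH - pKa)
= 10^(9.5 - 9.9)
= 0.3981

0.3981


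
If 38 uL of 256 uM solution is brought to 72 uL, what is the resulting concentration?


C2 = C1 * V1 / V2
C2 = 256 * 38 / 72
C2 = 135.1111 uM

135.1111 uM


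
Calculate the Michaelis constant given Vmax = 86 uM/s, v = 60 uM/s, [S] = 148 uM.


Km = [S] * (Vmax - v) / v
Km = 148 * (86 - 60) / 60
Km = 64.1333 uM

64.1333 uM


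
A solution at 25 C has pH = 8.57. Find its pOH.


pOH = 14 - pH
pOH = 14 - 8.57
pOH = 5.43

5.43


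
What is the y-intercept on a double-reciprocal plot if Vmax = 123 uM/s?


y-intercept = 1/Vmax
= 1/123
= 0.0081 s/uM

0.0081 s/uM


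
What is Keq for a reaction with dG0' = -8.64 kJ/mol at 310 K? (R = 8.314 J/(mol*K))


Keq = exp(-dG0 * 1000 / (R * T))
Keq = exp(-(-8.64) * 1000 / (8.314 * 310))
Keq = 28.5682

28.5682


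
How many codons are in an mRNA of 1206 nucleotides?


codons = nucleotides / 3
codons = 1206 / 3 = 402

402


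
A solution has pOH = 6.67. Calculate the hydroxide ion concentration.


[OH-] = 10^(-pOH)
[OH-] = 10^(-6.67)
[OH-] = 2.138e-07 M

2.138e-07 M


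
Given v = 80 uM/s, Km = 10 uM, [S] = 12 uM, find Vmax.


Vmax = v * (Km + [S]) / [S]
Vmax = 80 * (10 + 12) / 12
Vmax = 146.6667 uM/s

146.6667 uM/s


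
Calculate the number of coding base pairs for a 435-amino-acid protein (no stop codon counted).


Each amino acid = 1 codon = 3 bp
bp = 435 * 3 = 1305 bp

1305 bp


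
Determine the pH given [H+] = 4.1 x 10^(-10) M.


pH = -log10([H+])
pH = -log10(4.1 x 10^(-10))
pH = 9.3872

9.3872


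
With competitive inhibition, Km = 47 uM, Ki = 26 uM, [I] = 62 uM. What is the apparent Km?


Km_app = Km * (1 + [I]/Ki)
Km_app = 47 * (1 + 62/26)
Km_app = 159.0769 uM

159.0769 uM


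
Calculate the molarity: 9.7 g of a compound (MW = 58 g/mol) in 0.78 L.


C = (mass / MW) / volume
C = (9.7 / 58) / 0.78
C = 0.2144 M

0.2144 M


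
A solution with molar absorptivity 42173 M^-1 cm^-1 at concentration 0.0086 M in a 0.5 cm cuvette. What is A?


A = epsilon * c * l
A = 42173 * 0.0086 * 0.5
A = 181.3439

181.3439


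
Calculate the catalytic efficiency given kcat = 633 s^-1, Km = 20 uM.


Catalytic efficiency = kcat / Km
= 633 / 20
= 31.65 uM^-1*s^-1

31.65 uM^-1*s^-1


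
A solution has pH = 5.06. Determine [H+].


[H+] = 10^(-pH)
[H+] = 10^(-5.06)
[H+] = 8.710e-06 M

8.710e-06 M


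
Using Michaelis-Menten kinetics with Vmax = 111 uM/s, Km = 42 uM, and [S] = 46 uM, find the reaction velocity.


v = Vmax * [S] / (Km + [S])
v = 111 * 46 / (42 + 46)
v = 58.0227 uM/s

58.0227 uM/s


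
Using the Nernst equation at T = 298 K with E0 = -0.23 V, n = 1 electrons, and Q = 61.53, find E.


E = E0 - (RT/nF) * ln(Q)
E = -0.23 - (8.314 * 298 / (1 * 96485)) * ln(61.53)
E = -0.3358 V

-0.3358 V


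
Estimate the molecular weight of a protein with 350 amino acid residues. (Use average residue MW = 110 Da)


MW = n_residues * 110 Da
MW = 350 * 110
MW = 38500 Da

38500 Da


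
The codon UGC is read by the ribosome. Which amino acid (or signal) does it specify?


Standard genetic code lookup.
Codon UGC -> Cys

Cys


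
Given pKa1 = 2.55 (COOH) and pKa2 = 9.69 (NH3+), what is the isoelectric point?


pI = (pKa1 + pKa2) / 2
pI = (2.55 + 9.69) / 2
pI = 6.12

6.12


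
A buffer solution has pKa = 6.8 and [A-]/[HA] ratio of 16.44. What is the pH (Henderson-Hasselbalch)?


pH = pKa + log10([A-]/[HA])
pH = 6.8 + log10(16.44)
pH = 8.0159

8.0159


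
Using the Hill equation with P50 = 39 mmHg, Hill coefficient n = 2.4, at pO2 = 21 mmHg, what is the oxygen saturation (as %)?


Y = pO2^n / (P50^n + pO2^n)
Y = 21^2.4 / (39^2.4 + 21^2.4)
Y = 18.46%

18.46%


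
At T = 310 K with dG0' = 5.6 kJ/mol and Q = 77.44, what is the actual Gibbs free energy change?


dG = dG0' + RT * ln(Q) / 1000
dG = 5.6 + 8.314 * 310 * ln(77.44) / 1000
dG = 16.8101 kJ/mol

16.8101 kJ/mol


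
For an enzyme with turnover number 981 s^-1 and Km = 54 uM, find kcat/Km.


Catalytic efficiency = kcat / Km
= 981 / 54
= 18.1667 uM^-1*s^-1

18.1667 uM^-1*s^-1


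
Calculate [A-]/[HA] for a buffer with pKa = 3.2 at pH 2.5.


[A-]/[HA] = 10^(pH - pKa)
= 10^(2.5 - 3.2)
= 0.1995

0.1995


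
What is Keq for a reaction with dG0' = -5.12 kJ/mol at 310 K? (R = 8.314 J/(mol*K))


Keq = exp(-dG0 * 1000 / (R * T))
Keq = exp(-(-5.12) * 1000 / (8.314 * 310))
Keq = 7.2903

7.2903


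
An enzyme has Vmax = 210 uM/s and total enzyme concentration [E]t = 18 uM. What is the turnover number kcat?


kcat = Vmax / [E]t
kcat = 210 / 18
kcat = 11.6667 s^-1

11.6667 s^-1


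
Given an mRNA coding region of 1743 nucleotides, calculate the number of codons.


codons = nucleotides / 3
codons = 1743 / 3 = 581

581


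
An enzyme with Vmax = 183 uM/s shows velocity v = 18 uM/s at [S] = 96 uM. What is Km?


Km = [S] * (Vmax - v) / v
Km = 96 * (183 - 18) / 18
Km = 880.0 uM

880.0 uM


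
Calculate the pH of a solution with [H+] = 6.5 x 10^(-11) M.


pH = -log10([H+])
pH = -log10(6.5 x 10^(-11))
pH = 10.1871

10.1871


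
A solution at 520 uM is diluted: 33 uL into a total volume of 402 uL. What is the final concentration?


C2 = C1 * V1 / V2
C2 = 520 * 33 / 402
C2 = 42.6866 uM

42.6866 uM


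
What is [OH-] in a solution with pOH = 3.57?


[OH-] = 10^(-pOH)
[OH-] = 10^(-3.57)
[OH-] = 2.692e-04 M

2.692e-04 M


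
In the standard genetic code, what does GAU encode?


Standard genetic code lookup.
Codon GAU -> Asp

Asp


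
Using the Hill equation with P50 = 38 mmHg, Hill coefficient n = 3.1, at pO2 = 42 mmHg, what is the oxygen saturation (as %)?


Y = pO2^n / (P50^n + pO2^n)
Y = 42^3.1 / (38^3.1 + 42^3.1)
Y = 57.69%

57.69%


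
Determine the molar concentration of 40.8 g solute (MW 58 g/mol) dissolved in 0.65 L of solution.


C = (mass / MW) / volume
C = (40.8 / 58) / 0.65
C = 1.0822 M

1.0822 M


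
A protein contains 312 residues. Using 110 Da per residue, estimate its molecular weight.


MW = n_residues * 110 Da
MW = 312 * 110
MW = 34320 Da

34320 Da


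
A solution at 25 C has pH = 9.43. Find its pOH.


pOH = 14 - pH
pOH = 14 - 9.43
pOH = 4.57

4.57


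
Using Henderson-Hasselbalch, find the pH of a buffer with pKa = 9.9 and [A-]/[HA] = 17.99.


pH = pKa + log10([A-]/[HA])
pH = 9.9 + log10(17.99)
pH = 11.155

11.155


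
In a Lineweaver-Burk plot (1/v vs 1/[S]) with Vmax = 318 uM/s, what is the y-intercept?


y-intercept = 1/Vmax
= 1/318
= 0.0031 s/uM

0.0031 s/uM


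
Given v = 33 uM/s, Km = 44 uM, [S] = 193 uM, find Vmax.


Vmax = v * (Km + [S]) / [S]
Vmax = 33 * (44 + 193) / 193
Vmax = 40.5233 uM/s

40.5233 uM/s


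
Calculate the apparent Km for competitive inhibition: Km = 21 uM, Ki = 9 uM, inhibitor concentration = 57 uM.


Km_app = Km * (1 + [I]/Ki)
Km_app = 21 * (1 + 57/9)
Km_app = 154.0 uM

154.0 uM


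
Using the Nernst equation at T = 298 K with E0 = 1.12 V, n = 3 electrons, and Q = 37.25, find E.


E = E0 - (RT/nF) * ln(Q)
E = 1.12 - (8.314 * 298 / (3 * 96485)) * ln(37.25)
E = 1.089 V

1.089 V


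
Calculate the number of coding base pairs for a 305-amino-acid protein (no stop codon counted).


Each amino acid = 1 codon = 3 bp
bp = 305 * 3 = 915 bp

915 bp


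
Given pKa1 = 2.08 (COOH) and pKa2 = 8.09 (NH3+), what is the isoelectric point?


pI = (pKa1 + pKa2) / 2
pI = (2.08 + 8.09) / 2
pI = 5.085

5.085


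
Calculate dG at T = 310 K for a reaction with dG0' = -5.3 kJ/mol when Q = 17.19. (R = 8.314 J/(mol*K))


dG = dG0' + RT * ln(Q) / 1000
dG = -5.3 + 8.314 * 310 * ln(17.19) / 1000
dG = 2.0308 kJ/mol

2.0308 kJ/mol


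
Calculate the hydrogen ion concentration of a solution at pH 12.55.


[H+] = 10^(-pH)
[H+] = 10^(-12.55)
[H+] = 2.818e-13 M

2.818e-13 M


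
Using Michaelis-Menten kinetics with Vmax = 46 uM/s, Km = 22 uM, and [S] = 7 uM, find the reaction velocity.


v = Vmax * [S] / (Km + [S])
v = 46 * 7 / (22 + 7)
v = 11.1034 uM/s

11.1034 uM/s


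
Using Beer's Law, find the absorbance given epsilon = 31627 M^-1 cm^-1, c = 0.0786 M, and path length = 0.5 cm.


A = epsilon * c * l
A = 31627 * 0.0786 * 0.5
A = 1242.9411

1242.9411


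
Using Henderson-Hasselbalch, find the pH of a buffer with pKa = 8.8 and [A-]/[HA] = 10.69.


pH = pKa + log10([A-]/[HA])
pH = 8.8 + log10(10.69)
pH = 9.829

9.829


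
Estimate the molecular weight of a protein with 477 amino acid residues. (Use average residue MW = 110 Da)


MW = n_residues * 110 Da
MW = 477 * 110
MW = 52470 Da

52470 Da


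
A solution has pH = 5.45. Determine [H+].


[H+] = 10^(-pH)
[H+] = 10^(-5.45)
[H+] = 3.548e-06 M

3.548e-06 M


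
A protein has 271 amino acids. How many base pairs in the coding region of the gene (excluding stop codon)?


Each amino acid = 1 codon = 3 bp
bp = 271 * 3 = 813 bp

813 bp


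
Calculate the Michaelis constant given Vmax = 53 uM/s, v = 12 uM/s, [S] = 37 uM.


Km = [S] * (Vmax - v) / v
Km = 37 * (53 - 12) / 12
Km = 126.4167 uM

126.4167 uM


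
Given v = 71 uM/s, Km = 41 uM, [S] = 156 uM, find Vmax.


Vmax = v * (Km + [S]) / [S]
Vmax = 71 * (41 + 156) / 156
Vmax = 89.6603 uM/s

89.6603 uM/s


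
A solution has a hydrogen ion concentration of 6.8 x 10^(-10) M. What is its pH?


pH = -log10([H+])
pH = -log10(6.8 x 10^(-10))
pH = 9.1675

9.1675


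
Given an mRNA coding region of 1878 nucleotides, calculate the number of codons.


codons = nucleotides / 3
codons = 1878 / 3 = 626

626


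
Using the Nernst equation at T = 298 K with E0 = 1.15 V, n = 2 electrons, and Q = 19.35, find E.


E = E0 - (RT/nF) * ln(Q)
E = 1.15 - (8.314 * 298 / (2 * 96485)) * ln(19.35)
E = 1.112 V

1.112 V
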